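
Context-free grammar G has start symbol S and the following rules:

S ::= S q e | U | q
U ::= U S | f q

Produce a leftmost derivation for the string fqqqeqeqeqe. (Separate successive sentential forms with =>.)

S => Sqe   [S ::= S q e]
Sqe => Sqeqe   [S ::= S q e]
Sqeqe => Sqeqeqe   [S ::= S q e]
Sqeqeqe => Sqeqeqeqe   [S ::= S q e]
Sqeqeqeqe => Uqeqeqeqe   [S ::= U]
Uqeqeqeqe => USqeqeqeqe   [U ::= U S]
USqeqeqeqe => fqSqeqeqeqe   [U ::= f q]
fqSqeqeqeqe => fqqqeqeqeqe   [S ::= q]

S=>Sqe=>Sqeqe=>Sqeqeqe=>Sqeqeqeqe=>Uqeqeqeqe=>USqeqeqeqe=>fqSqeqeqeqe=>fqqqeqeqeqe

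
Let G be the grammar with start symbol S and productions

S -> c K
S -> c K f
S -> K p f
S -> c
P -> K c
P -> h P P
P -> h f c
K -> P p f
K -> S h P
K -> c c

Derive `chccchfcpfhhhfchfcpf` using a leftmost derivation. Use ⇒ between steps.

S ⇒ Kpf ⇒ ShPpf ⇒ cKhPpf ⇒ cPpfhPpf ⇒ chPPpfhPpf ⇒ chKcPpfhPpf ⇒ chcccPpfhPpf ⇒ chccchfcpfhPpf ⇒ chccchfcpfhhPPpf ⇒ chccchfcpfhhhfcPpf ⇒ chccchfcpfhhhfchfcpf

S ⇒ Kpf   [S -> K p f]
Kpf ⇒ ShPpf   [K -> S h P]
ShPpf ⇒ cKhPpf   [S -> c K]
cKhPpf ⇒ cPpfhPpf   [K -> P p f]
cPpfhPpf ⇒ chPPpfhPpf   [P -> h P P]
chPPpfhPpf ⇒ chKcPpfhPpf   [P -> K c]
chKcPpfhPpf ⇒ chcccPpfhPpf   [K -> c c]
chcccPpfhPpf ⇒ chccchfcpfhPpf   [P -> h f c]
chccchfcpfhPpf ⇒ chccchfcpfhhPPpf   [P -> h P P]
chccchfcpfhhPPpf ⇒ chccchfcpfhhhfcPpf   [P -> h f c]
chccchfcpfhhhfcPpf ⇒ chccchfcpfhhhfchfcpf   [P -> h f c]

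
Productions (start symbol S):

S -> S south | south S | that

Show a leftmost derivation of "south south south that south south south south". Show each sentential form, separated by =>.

S => south S => south S south => south S south south => south S south south south => south south S south south south => south south south S south south south => south south south S south south south south => south south south that south south south south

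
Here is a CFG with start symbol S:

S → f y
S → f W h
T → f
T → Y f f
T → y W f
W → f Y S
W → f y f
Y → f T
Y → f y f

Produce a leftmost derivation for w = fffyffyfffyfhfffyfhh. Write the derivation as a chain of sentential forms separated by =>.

S => fWh => ffYSh => fffTSh => fffyWfSh => fffyfYSfSh => fffyffyfSfSh => fffyffyffWhfSh => fffyffyfffyfhfSh => fffyffyfffyfhffWhh => fffyffyfffyfhfffyfhh

S => fWh   [S → f W h]
fWh => ffYSh   [W → f Y S]
ffYSh => fffTSh   [Y → f T]
fffTSh => fffyWfSh   [T → y W f]
fffyWfSh => fffyfYSfSh   [W → f Y S]
fffyfYSfSh => fffyffyfSfSh   [Y → f y f]
fffyffyfSfSh => fffyffyffWhfSh   [S → f W h]
fffyffyffWhfSh => fffyffyfffyfhfSh   [W → f y f]
fffyffyfffyfhfSh => fffyffyfffyfhffWhh   [S → f W h]
fffyffyfffyfhffWhh => fffyffyfffyfhfffyfhh   [W → f y f]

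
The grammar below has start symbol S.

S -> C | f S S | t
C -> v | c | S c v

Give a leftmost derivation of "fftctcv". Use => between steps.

S=>C=>Scv=>fSScv=>ffSSScv=>fftSScv=>fftCScv=>fftcScv=>fftctcv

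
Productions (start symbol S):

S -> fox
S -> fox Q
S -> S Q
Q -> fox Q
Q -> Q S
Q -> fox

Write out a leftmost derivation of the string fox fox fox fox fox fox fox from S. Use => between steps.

S => fox Q => fox Q S => fox Q S S => fox Q S S S => fox fox Q S S S => fox fox fox Q S S S => fox fox fox fox S S S => fox fox fox fox fox S S => fox fox fox fox fox fox S => fox fox fox fox fox fox fox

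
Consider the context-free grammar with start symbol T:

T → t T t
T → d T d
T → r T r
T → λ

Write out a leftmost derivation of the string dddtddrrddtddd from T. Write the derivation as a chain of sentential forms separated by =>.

T => dTd => ddTdd => dddTddd => dddtTtddd => dddtdTdtddd => dddtddTddtddd => dddtddrTrddtddd => dddtddrrddtddd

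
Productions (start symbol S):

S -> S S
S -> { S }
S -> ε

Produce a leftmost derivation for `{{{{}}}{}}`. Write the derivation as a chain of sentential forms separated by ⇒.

S ⇒ {S} ⇒ {SS} ⇒ {{S}S} ⇒ {{{S}}S} ⇒ {{{{S}}}S} ⇒ {{{{}}}S} ⇒ {{{{}}}SS} ⇒ {{{{}}}{S}S} ⇒ {{{{}}}{}S} ⇒ {{{{}}}{}}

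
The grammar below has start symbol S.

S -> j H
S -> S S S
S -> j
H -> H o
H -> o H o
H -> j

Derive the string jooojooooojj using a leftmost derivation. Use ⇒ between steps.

S ⇒ SSS ⇒ jHSS ⇒ joHoSS ⇒ joHooSS ⇒ jooHoooSS ⇒ jooHooooSS ⇒ joooHoooooSS ⇒ jooojoooooSS ⇒ jooojooooojS ⇒ jooojooooojj

S ⇒ SSS   [S -> S S S]
SSS ⇒ jHSS   [S -> j H]
jHSS ⇒ joHoSS   [H -> o H o]
joHoSS ⇒ joHooSS   [H -> H o]
joHooSS ⇒ jooHoooSS   [H -> o H o]
jooHoooSS ⇒ jooHooooSS   [H -> H o]
jooHooooSS ⇒ joooHoooooSS   [H -> o H o]
joooHoooooSS ⇒ jooojoooooSS   [H -> j]
jooojoooooSS ⇒ jooojooooojS   [S -> j]
jooojooooojS ⇒ jooojooooojj   [S -> j]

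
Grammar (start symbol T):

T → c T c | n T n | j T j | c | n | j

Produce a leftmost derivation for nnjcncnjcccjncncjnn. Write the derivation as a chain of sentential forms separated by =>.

T => nTn   [T → n T n]
nTn => nnTnn   [T → n T n]
nnTnn => nnjTjnn   [T → j T j]
nnjTjnn => nnjcTcjnn   [T → c T c]
nnjcTcjnn => nnjcnTncjnn   [T → n T n]
nnjcnTncjnn => nnjcncTcncjnn   [T → c T c]
nnjcncTcncjnn => nnjcncnTncncjnn   [T → n T n]
nnjcncnTncncjnn => nnjcncnjTjncncjnn   [T → j T j]
nnjcncnjTjncncjnn => nnjcncnjcTcjncncjnn   [T → c T c]
nnjcncnjcTcjncncjnn => nnjcncnjcccjncncjnn   [T → c]

T => nTn => nnTnn => nnjTjnn => nnjcTcjnn => nnjcnTncjnn => nnjcncTcncjnn => nnjcncnTncncjnn => nnjcncnjTjncncjnn => nnjcncnjcTcjncncjnn => nnjcncnjcccjncncjnn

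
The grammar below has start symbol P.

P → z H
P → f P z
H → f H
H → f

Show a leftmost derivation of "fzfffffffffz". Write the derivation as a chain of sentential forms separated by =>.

P=>fPz=>fzHz=>fzfHz=>fzffHz=>fzfffHz=>fzffffHz=>fzfffffHz=>fzffffffHz=>fzfffffffHz=>fzffffffffHz=>fzfffffffffz

P => fPz   [P → f P z]
fPz => fzHz   [P → z H]
fzHz => fzfHz   [H → f H]
fzfHz => fzffHz   [H → f H]
fzffHz => fzfffHz   [H → f H]
fzfffHz => fzffffHz   [H → f H]
fzffffHz => fzfffffHz   [H → f H]
fzfffffHz => fzffffffHz   [H → f H]
fzffffffHz => fzfffffffHz   [H → f H]
fzfffffffHz => fzffffffffHz   [H → f H]
fzffffffffHz => fzfffffffffz   [H → f]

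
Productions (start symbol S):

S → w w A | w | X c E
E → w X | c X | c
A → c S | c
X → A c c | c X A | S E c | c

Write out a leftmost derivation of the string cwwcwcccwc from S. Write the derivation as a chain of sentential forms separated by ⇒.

S⇒XcE⇒AcccE⇒cScccE⇒cwwAcccE⇒cwwcScccE⇒cwwcwcccE⇒cwwcwcccwX⇒cwwcwcccwc

S ⇒ XcE   [S → X c E]
XcE ⇒ AcccE   [X → A c c]
AcccE ⇒ cScccE   [A → c S]
cScccE ⇒ cwwAcccE   [S → w w A]
cwwAcccE ⇒ cwwcScccE   [A → c S]
cwwcScccE ⇒ cwwcwcccE   [S → w]
cwwcwcccE ⇒ cwwcwcccwX   [E → w X]
cwwcwcccwX ⇒ cwwcwcccwc   [X → c]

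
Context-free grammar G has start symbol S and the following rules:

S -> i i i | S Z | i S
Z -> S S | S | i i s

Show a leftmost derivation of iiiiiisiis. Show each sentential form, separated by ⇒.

S ⇒ SZ ⇒ iSZ ⇒ iSZZ ⇒ iiiiZZ ⇒ iiiiiisZ ⇒ iiiiiisiis

S ⇒ SZ   [S -> S Z]
SZ ⇒ iSZ   [S -> i S]
iSZ ⇒ iSZZ   [S -> S Z]
iSZZ ⇒ iiiiZZ   [S -> i i i]
iiiiZZ ⇒ iiiiiisZ   [Z -> i i s]
iiiiiisZ ⇒ iiiiiisiis   [Z -> i i s]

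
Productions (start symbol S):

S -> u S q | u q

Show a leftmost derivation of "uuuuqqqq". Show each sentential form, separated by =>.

S => uSq => uuSqq => uuuSqqq => uuuuqqqq

S => uSq   [S -> u S q]
uSq => uuSqq   [S -> u S q]
uuSqq => uuuSqqq   [S -> u S q]
uuuSqqq => uuuuqqqq   [S -> u q]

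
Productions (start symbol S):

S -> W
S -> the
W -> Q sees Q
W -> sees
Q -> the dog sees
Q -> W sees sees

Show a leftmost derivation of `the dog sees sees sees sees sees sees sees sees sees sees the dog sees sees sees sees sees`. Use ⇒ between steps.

S ⇒ W ⇒ Q sees Q ⇒ the dog sees sees Q ⇒ the dog sees sees W sees sees ⇒ the dog sees sees Q sees Q sees sees ⇒ the dog sees sees W sees sees sees Q sees sees ⇒ the dog sees sees sees sees sees sees Q sees sees ⇒ the dog sees sees sees sees sees sees W sees sees sees sees ⇒ the dog sees sees sees sees sees sees Q sees Q sees sees sees sees ⇒ the dog sees sees sees sees sees sees W sees sees sees Q sees sees sees sees ⇒ the dog sees sees sees sees sees sees sees sees sees sees Q sees sees sees sees ⇒ the dog sees sees sees sees sees sees sees sees sees sees the dog sees sees sees sees sees

S ⇒ W   [S -> W]
W ⇒ Q sees Q   [W -> Q sees Q]
Q sees Q ⇒ the dog sees sees Q   [Q -> the dog sees]
the dog sees sees Q ⇒ the dog sees sees W sees sees   [Q -> W sees sees]
the dog sees sees W sees sees ⇒ the dog sees sees Q sees Q sees sees   [W -> Q sees Q]
the dog sees sees Q sees Q sees sees ⇒ the dog sees sees W sees sees sees Q sees sees   [Q -> W sees sees]
the dog sees sees W sees sees sees Q sees sees ⇒ the dog sees sees sees sees sees sees Q sees sees   [W -> sees]
the dog sees sees sees sees sees sees Q sees sees ⇒ the dog sees sees sees sees sees sees W sees sees sees sees   [Q -> W sees sees]
the dog sees sees sees sees sees sees W sees sees sees sees ⇒ the dog sees sees sees sees sees sees Q sees Q sees sees sees sees   [W -> Q sees Q]
the dog sees sees sees sees sees sees Q sees Q sees sees sees sees ⇒ the dog sees sees sees sees sees sees W sees sees sees Q sees sees sees sees   [Q -> W sees sees]
the dog sees sees sees sees sees sees W sees sees sees Q sees sees sees sees ⇒ the dog sees sees sees sees sees sees sees sees sees sees Q sees sees sees sees   [W -> sees]
the dog sees sees sees sees sees sees sees sees sees sees Q sees sees sees sees ⇒ the dog sees sees sees sees sees sees sees sees sees sees the dog sees sees sees sees sees   [Q -> the dog sees]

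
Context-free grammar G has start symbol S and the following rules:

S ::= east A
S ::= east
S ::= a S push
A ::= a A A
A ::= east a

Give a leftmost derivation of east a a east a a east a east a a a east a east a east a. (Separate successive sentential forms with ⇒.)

S ⇒ east A ⇒ east a A A ⇒ east a a A A A ⇒ east a a east a A A ⇒ east a a east a a A A A ⇒ east a a east a a east a A A ⇒ east a a east a a east a east a A ⇒ east a a east a a east a east a a A A ⇒ east a a east a a east a east a a a A A A ⇒ east a a east a a east a east a a a east a A A ⇒ east a a east a a east a east a a a east a east a A ⇒ east a a east a a east a east a a a east a east a east a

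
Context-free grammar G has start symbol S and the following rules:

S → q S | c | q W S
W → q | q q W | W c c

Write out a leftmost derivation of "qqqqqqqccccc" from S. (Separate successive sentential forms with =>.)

S => qS   [S → q S]
qS => qqWS   [S → q W S]
qqWS => qqqS   [W → q]
qqqS => qqqqWS   [S → q W S]
qqqqWS => qqqqWccS   [W → W c c]
qqqqWccS => qqqqqqWccS   [W → q q W]
qqqqqqWccS => qqqqqqWccccS   [W → W c c]
qqqqqqWccccS => qqqqqqqccccS   [W → q]
qqqqqqqccccS => qqqqqqqccccc   [S → c]

S => qS => qqWS => qqqS => qqqqWS => qqqqWccS => qqqqqqWccS => qqqqqqWccccS => qqqqqqqccccS => qqqqqqqccccc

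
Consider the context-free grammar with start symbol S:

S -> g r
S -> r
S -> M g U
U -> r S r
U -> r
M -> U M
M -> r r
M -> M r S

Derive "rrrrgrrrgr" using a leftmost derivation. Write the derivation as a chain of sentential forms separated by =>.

S => MgU   [S -> M g U]
MgU => MrSgU   [M -> M r S]
MrSgU => MrSrSgU   [M -> M r S]
MrSrSgU => UMrSrSgU   [M -> U M]
UMrSrSgU => rMrSrSgU   [U -> r]
rMrSrSgU => rrrrSrSgU   [M -> r r]
rrrrSrSgU => rrrrgrrSgU   [S -> g r]
rrrrgrrSgU => rrrrgrrrgU   [S -> r]
rrrrgrrrgU => rrrrgrrrgr   [U -> r]

S=>MgU=>MrSgU=>MrSrSgU=>UMrSrSgU=>rMrSrSgU=>rrrrSrSgU=>rrrrgrrSgU=>rrrrgrrrgU=>rrrrgrrrgr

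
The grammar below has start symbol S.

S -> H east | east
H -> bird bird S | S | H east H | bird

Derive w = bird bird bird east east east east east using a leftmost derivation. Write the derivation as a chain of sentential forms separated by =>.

S => H east => S east => H east east => bird bird S east east => bird bird H east east east => bird bird S east east east => bird bird H east east east east => bird bird S east east east east => bird bird H east east east east east => bird bird bird east east east east east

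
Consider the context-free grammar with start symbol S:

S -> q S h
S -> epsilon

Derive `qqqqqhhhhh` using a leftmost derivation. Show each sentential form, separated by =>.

S => qSh => qqShh => qqqShhh => qqqqShhhh => qqqqqShhhhh => qqqqqhhhhh

S => qSh   [S -> q S h]
qSh => qqShh   [S -> q S h]
qqShh => qqqShhh   [S -> q S h]
qqqShhh => qqqqShhhh   [S -> q S h]
qqqqShhhh => qqqqqShhhhh   [S -> q S h]
qqqqqShhhhh => qqqqqhhhhh   [S -> epsilon]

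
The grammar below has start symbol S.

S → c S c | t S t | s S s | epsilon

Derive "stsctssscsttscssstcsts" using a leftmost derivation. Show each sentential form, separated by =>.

S => sSs => stSts => stsSsts => stscScsts => stsctStcsts => stsctsSstcsts => stsctssSsstcsts => stsctsssSssstcsts => stsctssscScssstcsts => stsctssscsSscssstcsts => stsctssscstStscssstcsts => stsctssscsttscssstcsts

S => sSs   [S → s S s]
sSs => stSts   [S → t S t]
stSts => stsSsts   [S → s S s]
stsSsts => stscScsts   [S → c S c]
stscScsts => stsctStcsts   [S → t S t]
stsctStcsts => stsctsSstcsts   [S → s S s]
stsctsSstcsts => stsctssSsstcsts   [S → s S s]
stsctssSsstcsts => stsctsssSssstcsts   [S → s S s]
stsctsssSssstcsts => stsctssscScssstcsts   [S → c S c]
stsctssscScssstcsts => stsctssscsSscssstcsts   [S → s S s]
stsctssscsSscssstcsts => stsctssscstStscssstcsts   [S → t S t]
stsctssscstStscssstcsts => stsctssscsttscssstcsts   [S → epsilon]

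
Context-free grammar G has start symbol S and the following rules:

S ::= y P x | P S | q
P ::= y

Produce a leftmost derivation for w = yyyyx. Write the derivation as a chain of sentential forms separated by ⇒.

S ⇒ PS ⇒ yS ⇒ yPS ⇒ yyS ⇒ yyyPx ⇒ yyyyx

S ⇒ PS   [S ::= P S]
PS ⇒ yS   [P ::= y]
yS ⇒ yPS   [S ::= P S]
yPS ⇒ yyS   [P ::= y]
yyS ⇒ yyyPx   [S ::= y P x]
yyyPx ⇒ yyyyx   [P ::= y]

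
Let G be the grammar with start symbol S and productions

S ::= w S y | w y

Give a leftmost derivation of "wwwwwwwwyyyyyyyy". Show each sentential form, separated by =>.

S=>wSy=>wwSyy=>wwwSyyy=>wwwwSyyyy=>wwwwwSyyyyy=>wwwwwwSyyyyyy=>wwwwwwwSyyyyyyy=>wwwwwwwwyyyyyyyy

S => wSy   [S ::= w S y]
wSy => wwSyy   [S ::= w S y]
wwSyy => wwwSyyy   [S ::= w S y]
wwwSyyy => wwwwSyyyy   [S ::= w S y]
wwwwSyyyy => wwwwwSyyyyy   [S ::= w S y]
wwwwwSyyyyy => wwwwwwSyyyyyy   [S ::= w S y]
wwwwwwSyyyyyy => wwwwwwwSyyyyyyy   [S ::= w S y]
wwwwwwwSyyyyyyy => wwwwwwwwyyyyyyyy   [S ::= w y]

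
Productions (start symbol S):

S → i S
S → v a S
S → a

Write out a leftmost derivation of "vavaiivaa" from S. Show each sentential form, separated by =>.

S => vaS => vavaS => vavaiS => vavaiiS => vavaiivaS => vavaiivaa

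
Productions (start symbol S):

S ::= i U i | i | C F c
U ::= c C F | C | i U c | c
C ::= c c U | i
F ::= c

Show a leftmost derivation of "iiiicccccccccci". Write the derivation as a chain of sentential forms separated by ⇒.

S ⇒ iUi   [S ::= i U i]
iUi ⇒ iiUci   [U ::= i U c]
iiUci ⇒ iiiUcci   [U ::= i U c]
iiiUcci ⇒ iiiiUccci   [U ::= i U c]
iiiiUccci ⇒ iiiicCFccci   [U ::= c C F]
iiiicCFccci ⇒ iiiicccUFccci   [C ::= c c U]
iiiicccUFccci ⇒ iiiicccCFccci   [U ::= C]
iiiicccCFccci ⇒ iiiicccccUFccci   [C ::= c c U]
iiiicccccUFccci ⇒ iiiiccccccFccci   [U ::= c]
iiiiccccccFccci ⇒ iiiicccccccccci   [F ::= c]

S ⇒ iUi ⇒ iiUci ⇒ iiiUcci ⇒ iiiiUccci ⇒ iiiicCFccci ⇒ iiiicccUFccci ⇒ iiiicccCFccci ⇒ iiiicccccUFccci ⇒ iiiiccccccFccci ⇒ iiiicccccccccci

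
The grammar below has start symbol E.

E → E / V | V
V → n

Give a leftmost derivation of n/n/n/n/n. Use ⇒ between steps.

E ⇒ E/V   [E → E / V]
E/V ⇒ E/V/V   [E → E / V]
E/V/V ⇒ E/V/V/V   [E → E / V]
E/V/V/V ⇒ E/V/V/V/V   [E → E / V]
E/V/V/V/V ⇒ V/V/V/V/V   [E → V]
V/V/V/V/V ⇒ n/V/V/V/V   [V → n]
n/V/V/V/V ⇒ n/n/V/V/V   [V → n]
n/n/V/V/V ⇒ n/n/n/V/V   [V → n]
n/n/n/V/V ⇒ n/n/n/n/V   [V → n]
n/n/n/n/V ⇒ n/n/n/n/n   [V → n]

E⇒E/V⇒E/V/V⇒E/V/V/V⇒E/V/V/V/V⇒V/V/V/V/V⇒n/V/V/V/V⇒n/n/V/V/V⇒n/n/n/V/V⇒n/n/n/n/V⇒n/n/n/n/n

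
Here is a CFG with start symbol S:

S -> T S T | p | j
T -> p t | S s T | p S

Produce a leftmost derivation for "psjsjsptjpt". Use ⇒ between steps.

S ⇒ TST   [S -> T S T]
TST ⇒ SsTST   [T -> S s T]
SsTST ⇒ psTST   [S -> p]
psTST ⇒ psSsTST   [T -> S s T]
psSsTST ⇒ psjsTST   [S -> j]
psjsTST ⇒ psjsSsTST   [T -> S s T]
psjsSsTST ⇒ psjsjsTST   [S -> j]
psjsjsTST ⇒ psjsjsptST   [T -> p t]
psjsjsptST ⇒ psjsjsptjT   [S -> j]
psjsjsptjT ⇒ psjsjsptjpt   [T -> p t]

S ⇒ TST ⇒ SsTST ⇒ psTST ⇒ psSsTST ⇒ psjsTST ⇒ psjsSsTST ⇒ psjsjsTST ⇒ psjsjsptST ⇒ psjsjsptjT ⇒ psjsjsptjpt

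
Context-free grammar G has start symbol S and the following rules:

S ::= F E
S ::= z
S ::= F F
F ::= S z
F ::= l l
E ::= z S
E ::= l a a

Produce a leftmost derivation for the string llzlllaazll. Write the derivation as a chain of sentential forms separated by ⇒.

S⇒FF⇒SzF⇒FEzF⇒llEzF⇒llzSzF⇒llzFEzF⇒llzllEzF⇒llzlllaazF⇒llzlllaazll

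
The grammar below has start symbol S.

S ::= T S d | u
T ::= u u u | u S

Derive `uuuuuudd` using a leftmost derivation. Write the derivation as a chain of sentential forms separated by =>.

S => TSd => uuuSd => uuuTSdd => uuuuSSdd => uuuuuSdd => uuuuuudd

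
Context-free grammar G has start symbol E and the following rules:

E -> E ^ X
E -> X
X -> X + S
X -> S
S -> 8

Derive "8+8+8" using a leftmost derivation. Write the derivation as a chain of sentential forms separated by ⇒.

E ⇒ X   [E -> X]
X ⇒ X+S   [X -> X + S]
X+S ⇒ X+S+S   [X -> X + S]
X+S+S ⇒ S+S+S   [X -> S]
S+S+S ⇒ 8+S+S   [S -> 8]
8+S+S ⇒ 8+8+S   [S -> 8]
8+8+S ⇒ 8+8+8   [S -> 8]

E⇒X⇒X+S⇒X+S+S⇒S+S+S⇒8+S+S⇒8+8+S⇒8+8+8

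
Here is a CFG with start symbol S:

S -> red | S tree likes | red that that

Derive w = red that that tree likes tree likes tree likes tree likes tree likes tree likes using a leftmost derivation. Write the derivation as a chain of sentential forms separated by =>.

S => S tree likes   [S -> S tree likes]
S tree likes => S tree likes tree likes   [S -> S tree likes]
S tree likes tree likes => S tree likes tree likes tree likes   [S -> S tree likes]
S tree likes tree likes tree likes => S tree likes tree likes tree likes tree likes   [S -> S tree likes]
S tree likes tree likes tree likes tree likes => S tree likes tree likes tree likes tree likes tree likes   [S -> S tree likes]
S tree likes tree likes tree likes tree likes tree likes => S tree likes tree likes tree likes tree likes tree likes tree likes   [S -> S tree likes]
S tree likes tree likes tree likes tree likes tree likes tree likes => red that that tree likes tree likes tree likes tree likes tree likes tree likes   [S -> red that that]

S => S tree likes => S tree likes tree likes => S tree likes tree likes tree likes => S tree likes tree likes tree likes tree likes => S tree likes tree likes tree likes tree likes tree likes => S tree likes tree likes tree likes tree likes tree likes tree likes => red that that tree likes tree likes tree likes tree likes tree likes tree likes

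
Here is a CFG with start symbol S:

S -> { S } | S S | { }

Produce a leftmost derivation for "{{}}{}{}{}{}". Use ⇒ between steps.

S⇒SS⇒{S}S⇒{{}}S⇒{{}}SS⇒{{}}SSS⇒{{}}SSSS⇒{{}}{}SSS⇒{{}}{}{}SS⇒{{}}{}{}{}S⇒{{}}{}{}{}{}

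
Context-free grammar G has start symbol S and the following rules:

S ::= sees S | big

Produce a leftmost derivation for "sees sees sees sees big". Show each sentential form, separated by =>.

S => sees S => sees sees S => sees sees sees S => sees sees sees sees S => sees sees sees sees big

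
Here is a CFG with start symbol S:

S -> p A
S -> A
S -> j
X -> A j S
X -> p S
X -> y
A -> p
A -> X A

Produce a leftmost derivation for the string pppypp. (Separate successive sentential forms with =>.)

S => pA   [S -> p A]
pA => pXA   [A -> X A]
pXA => ppSA   [X -> p S]
ppSA => pppAA   [S -> p A]
pppAA => pppXAA   [A -> X A]
pppXAA => pppyAA   [X -> y]
pppyAA => pppypA   [A -> p]
pppypA => pppypp   [A -> p]

S => pA => pXA => ppSA => pppAA => pppXAA => pppyAA => pppypA => pppypp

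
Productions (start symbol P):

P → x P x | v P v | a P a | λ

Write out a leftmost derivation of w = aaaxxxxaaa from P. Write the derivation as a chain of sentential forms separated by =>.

P=>aPa=>aaPaa=>aaaPaaa=>aaaxPxaaa=>aaaxxPxxaaa=>aaaxxxxaaa

P => aPa   [P → a P a]
aPa => aaPaa   [P → a P a]
aaPaa => aaaPaaa   [P → a P a]
aaaPaaa => aaaxPxaaa   [P → x P x]
aaaxPxaaa => aaaxxPxxaaa   [P → x P x]
aaaxxPxxaaa => aaaxxxxaaa   [P → λ]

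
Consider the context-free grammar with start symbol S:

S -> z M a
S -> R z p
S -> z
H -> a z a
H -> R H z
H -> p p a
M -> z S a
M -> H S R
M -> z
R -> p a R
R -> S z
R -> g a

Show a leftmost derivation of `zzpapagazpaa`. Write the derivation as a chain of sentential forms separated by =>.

S => zMa   [S -> z M a]
zMa => zzSaa   [M -> z S a]
zzSaa => zzRzpaa   [S -> R z p]
zzRzpaa => zzpaRzpaa   [R -> p a R]
zzpaRzpaa => zzpapaRzpaa   [R -> p a R]
zzpapaRzpaa => zzpapagazpaa   [R -> g a]

S => zMa => zzSaa => zzRzpaa => zzpaRzpaa => zzpapaRzpaa => zzpapagazpaa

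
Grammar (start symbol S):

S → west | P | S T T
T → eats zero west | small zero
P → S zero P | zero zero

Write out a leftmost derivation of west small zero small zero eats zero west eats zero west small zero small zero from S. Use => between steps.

S => S T T => S T T T T => S T T T T T T => west T T T T T T => west small zero T T T T T => west small zero small zero T T T T => west small zero small zero eats zero west T T T => west small zero small zero eats zero west eats zero west T T => west small zero small zero eats zero west eats zero west small zero T => west small zero small zero eats zero west eats zero west small zero small zero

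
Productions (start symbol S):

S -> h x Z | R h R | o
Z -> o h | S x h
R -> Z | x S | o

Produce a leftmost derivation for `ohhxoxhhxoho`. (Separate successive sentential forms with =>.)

S => RhR   [S -> R h R]
RhR => ZhR   [R -> Z]
ZhR => ohhR   [Z -> o h]
ohhR => ohhxS   [R -> x S]
ohhxS => ohhxRhR   [S -> R h R]
ohhxRhR => ohhxZhR   [R -> Z]
ohhxZhR => ohhxSxhhR   [Z -> S x h]
ohhxSxhhR => ohhxoxhhR   [S -> o]
ohhxoxhhR => ohhxoxhhxS   [R -> x S]
ohhxoxhhxS => ohhxoxhhxRhR   [S -> R h R]
ohhxoxhhxRhR => ohhxoxhhxohR   [R -> o]
ohhxoxhhxohR => ohhxoxhhxoho   [R -> o]

S => RhR => ZhR => ohhR => ohhxS => ohhxRhR => ohhxZhR => ohhxSxhhR => ohhxoxhhR => ohhxoxhhxS => ohhxoxhhxRhR => ohhxoxhhxohR => ohhxoxhhxoho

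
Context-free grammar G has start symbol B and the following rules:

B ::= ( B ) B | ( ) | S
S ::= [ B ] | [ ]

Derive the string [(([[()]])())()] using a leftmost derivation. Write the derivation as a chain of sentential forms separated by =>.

B=>S=>[B]=>[(B)B]=>[((B)B)B]=>[((S)B)B]=>[(([B])B)B]=>[(([S])B)B]=>[(([[B]])B)B]=>[(([[()]])B)B]=>[(([[()]])())B]=>[(([[()]])())()]

B => S   [B ::= S]
S => [B]   [S ::= [ B ]]
[B] => [(B)B]   [B ::= ( B ) B]
[(B)B] => [((B)B)B]   [B ::= ( B ) B]
[((B)B)B] => [((S)B)B]   [B ::= S]
[((S)B)B] => [(([B])B)B]   [S ::= [ B ]]
[(([B])B)B] => [(([S])B)B]   [B ::= S]
[(([S])B)B] => [(([[B]])B)B]   [S ::= [ B ]]
[(([[B]])B)B] => [(([[()]])B)B]   [B ::= ( )]
[(([[()]])B)B] => [(([[()]])())B]   [B ::= ( )]
[(([[()]])())B] => [(([[()]])())()]   [B ::= ( )]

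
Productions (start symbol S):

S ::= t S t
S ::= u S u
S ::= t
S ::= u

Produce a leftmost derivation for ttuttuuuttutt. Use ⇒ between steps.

S ⇒ tSt   [S ::= t S t]
tSt ⇒ ttStt   [S ::= t S t]
ttStt ⇒ ttuSutt   [S ::= u S u]
ttuSutt ⇒ ttutStutt   [S ::= t S t]
ttutStutt ⇒ ttuttSttutt   [S ::= t S t]
ttuttSttutt ⇒ ttuttuSuttutt   [S ::= u S u]
ttuttuSuttutt ⇒ ttuttuuuttutt   [S ::= u]

S ⇒ tSt ⇒ ttStt ⇒ ttuSutt ⇒ ttutStutt ⇒ ttuttSttutt ⇒ ttuttuSuttutt ⇒ ttuttuuuttutt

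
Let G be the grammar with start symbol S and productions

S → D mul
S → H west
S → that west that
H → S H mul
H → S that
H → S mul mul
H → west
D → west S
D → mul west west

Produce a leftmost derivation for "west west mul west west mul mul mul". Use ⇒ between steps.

S ⇒ D mul   [S → D mul]
D mul ⇒ west S mul   [D → west S]
west S mul ⇒ west D mul mul   [S → D mul]
west D mul mul ⇒ west west S mul mul   [D → west S]
west west S mul mul ⇒ west west D mul mul mul   [S → D mul]
west west D mul mul mul ⇒ west west mul west west mul mul mul   [D → mul west west]

S ⇒ D mul ⇒ west S mul ⇒ west D mul mul ⇒ west west S mul mul ⇒ west west D mul mul mul ⇒ west west mul west west mul mul mul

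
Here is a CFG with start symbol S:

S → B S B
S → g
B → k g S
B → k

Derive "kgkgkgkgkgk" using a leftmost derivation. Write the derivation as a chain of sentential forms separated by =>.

S => BSB => kgSSB => kgBSBSB => kgkgSSBSB => kgkgBSBSBSB => kgkgkSBSBSB => kgkgkgBSBSB => kgkgkgkSBSB => kgkgkgkgBSB => kgkgkgkgkSB => kgkgkgkgkgB => kgkgkgkgkgk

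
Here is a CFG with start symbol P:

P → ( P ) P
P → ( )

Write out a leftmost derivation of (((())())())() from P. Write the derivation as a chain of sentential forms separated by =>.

P => (P)P => ((P)P)P => (((P)P)P)P => (((())P)P)P => (((())())P)P => (((())())())P => (((())())())()

P => (P)P   [P → ( P ) P]
(P)P => ((P)P)P   [P → ( P ) P]
((P)P)P => (((P)P)P)P   [P → ( P ) P]
(((P)P)P)P => (((())P)P)P   [P → ( )]
(((())P)P)P => (((())())P)P   [P → ( )]
(((())())P)P => (((())())())P   [P → ( )]
(((())())())P => (((())())())()   [P → ( )]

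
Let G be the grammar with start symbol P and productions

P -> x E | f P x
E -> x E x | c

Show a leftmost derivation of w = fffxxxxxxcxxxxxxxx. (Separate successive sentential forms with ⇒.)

P ⇒ fPx   [P -> f P x]
fPx ⇒ ffPxx   [P -> f P x]
ffPxx ⇒ fffPxxx   [P -> f P x]
fffPxxx ⇒ fffxExxx   [P -> x E]
fffxExxx ⇒ fffxxExxxx   [E -> x E x]
fffxxExxxx ⇒ fffxxxExxxxx   [E -> x E x]
fffxxxExxxxx ⇒ fffxxxxExxxxxx   [E -> x E x]
fffxxxxExxxxxx ⇒ fffxxxxxExxxxxxx   [E -> x E x]
fffxxxxxExxxxxxx ⇒ fffxxxxxxExxxxxxxx   [E -> x E x]
fffxxxxxxExxxxxxxx ⇒ fffxxxxxxcxxxxxxxx   [E -> c]

P⇒fPx⇒ffPxx⇒fffPxxx⇒fffxExxx⇒fffxxExxxx⇒fffxxxExxxxx⇒fffxxxxExxxxxx⇒fffxxxxxExxxxxxx⇒fffxxxxxxExxxxxxxx⇒fffxxxxxxcxxxxxxxx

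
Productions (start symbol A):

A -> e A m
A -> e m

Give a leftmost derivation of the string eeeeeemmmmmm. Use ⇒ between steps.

A⇒eAm⇒eeAmm⇒eeeAmmm⇒eeeeAmmmm⇒eeeeeAmmmmm⇒eeeeeemmmmmm

A ⇒ eAm   [A -> e A m]
eAm ⇒ eeAmm   [A -> e A m]
eeAmm ⇒ eeeAmmm   [A -> e A m]
eeeAmmm ⇒ eeeeAmmmm   [A -> e A m]
eeeeAmmmm ⇒ eeeeeAmmmmm   [A -> e A m]
eeeeeAmmmmm ⇒ eeeeeemmmmmm   [A -> e m]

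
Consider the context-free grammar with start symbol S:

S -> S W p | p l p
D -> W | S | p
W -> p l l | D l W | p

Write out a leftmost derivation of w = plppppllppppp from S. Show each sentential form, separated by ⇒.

S⇒SWp⇒SWpWp⇒SWpWpWp⇒SWpWpWpWp⇒plpWpWpWpWp⇒plpppWpWpWp⇒plppppllpWpWp⇒plppppllpppWp⇒plppppllppppp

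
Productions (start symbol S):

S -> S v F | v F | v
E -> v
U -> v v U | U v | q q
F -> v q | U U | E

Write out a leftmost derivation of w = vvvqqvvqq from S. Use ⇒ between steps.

S⇒SvF⇒vFvF⇒vEvF⇒vvvF⇒vvvUU⇒vvvqqU⇒vvvqqvvU⇒vvvqqvvqq

S ⇒ SvF   [S -> S v F]
SvF ⇒ vFvF   [S -> v F]
vFvF ⇒ vEvF   [F -> E]
vEvF ⇒ vvvF   [E -> v]
vvvF ⇒ vvvUU   [F -> U U]
vvvUU ⇒ vvvqqU   [U -> q q]
vvvqqU ⇒ vvvqqvvU   [U -> v v U]
vvvqqvvU ⇒ vvvqqvvqq   [U -> q q]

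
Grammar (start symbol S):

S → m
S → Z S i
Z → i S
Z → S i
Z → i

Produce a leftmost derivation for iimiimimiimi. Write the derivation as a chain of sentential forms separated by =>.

S => ZSi => SiSi => ZSiiSi => iSSiiSi => iZSiSiiSi => iSiSiSiiSi => iZSiiSiSiiSi => iiSiiSiSiiSi => iimiiSiSiiSi => iimiimiSiiSi => iimiimimiiSi => iimiimimiimi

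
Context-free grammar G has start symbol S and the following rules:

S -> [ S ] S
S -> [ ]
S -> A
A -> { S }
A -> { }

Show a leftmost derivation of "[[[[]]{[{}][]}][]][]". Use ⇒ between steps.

S ⇒ [S]S ⇒ [[S]S]S ⇒ [[[S]S]S]S ⇒ [[[[]]S]S]S ⇒ [[[[]]A]S]S ⇒ [[[[]]{S}]S]S ⇒ [[[[]]{[S]S}]S]S ⇒ [[[[]]{[A]S}]S]S ⇒ [[[[]]{[{}]S}]S]S ⇒ [[[[]]{[{}][]}]S]S ⇒ [[[[]]{[{}][]}][]]S ⇒ [[[[]]{[{}][]}][]][]

S ⇒ [S]S   [S -> [ S ] S]
[S]S ⇒ [[S]S]S   [S -> [ S ] S]
[[S]S]S ⇒ [[[S]S]S]S   [S -> [ S ] S]
[[[S]S]S]S ⇒ [[[[]]S]S]S   [S -> [ ]]
[[[[]]S]S]S ⇒ [[[[]]A]S]S   [S -> A]
[[[[]]A]S]S ⇒ [[[[]]{S}]S]S   [A -> { S }]
[[[[]]{S}]S]S ⇒ [[[[]]{[S]S}]S]S   [S -> [ S ] S]
[[[[]]{[S]S}]S]S ⇒ [[[[]]{[A]S}]S]S   [S -> A]
[[[[]]{[A]S}]S]S ⇒ [[[[]]{[{}]S}]S]S   [A -> { }]
[[[[]]{[{}]S}]S]S ⇒ [[[[]]{[{}][]}]S]S   [S -> [ ]]
[[[[]]{[{}][]}]S]S ⇒ [[[[]]{[{}][]}][]]S   [S -> [ ]]
[[[[]]{[{}][]}][]]S ⇒ [[[[]]{[{}][]}][]][]   [S -> [ ]]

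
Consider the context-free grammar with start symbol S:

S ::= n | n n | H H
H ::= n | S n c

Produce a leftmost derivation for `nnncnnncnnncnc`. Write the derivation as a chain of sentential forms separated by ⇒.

S ⇒ HH ⇒ SncH ⇒ nnncH ⇒ nnncSnc ⇒ nnncHHnc ⇒ nnncSncHnc ⇒ nnncnnncHnc ⇒ nnncnnncSncnc ⇒ nnncnnncnnncnc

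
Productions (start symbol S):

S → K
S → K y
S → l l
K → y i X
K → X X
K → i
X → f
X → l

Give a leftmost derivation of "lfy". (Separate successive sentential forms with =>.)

S=>Ky=>XXy=>lXy=>lfy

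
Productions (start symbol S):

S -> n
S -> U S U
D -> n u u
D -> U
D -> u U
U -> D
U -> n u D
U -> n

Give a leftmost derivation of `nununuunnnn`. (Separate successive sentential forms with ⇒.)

S ⇒ USU   [S -> U S U]
USU ⇒ nuDSU   [U -> n u D]
nuDSU ⇒ nuUSU   [D -> U]
nuUSU ⇒ nunuDSU   [U -> n u D]
nunuDSU ⇒ nununuuSU   [D -> n u u]
nununuuSU ⇒ nununuuUSUU   [S -> U S U]
nununuuUSUU ⇒ nununuunSUU   [U -> n]
nununuunSUU ⇒ nununuunnUU   [S -> n]
nununuunnUU ⇒ nununuunnnU   [U -> n]
nununuunnnU ⇒ nununuunnnn   [U -> n]

S ⇒ USU ⇒ nuDSU ⇒ nuUSU ⇒ nunuDSU ⇒ nununuuSU ⇒ nununuuUSUU ⇒ nununuunSUU ⇒ nununuunnUU ⇒ nununuunnnU ⇒ nununuunnnn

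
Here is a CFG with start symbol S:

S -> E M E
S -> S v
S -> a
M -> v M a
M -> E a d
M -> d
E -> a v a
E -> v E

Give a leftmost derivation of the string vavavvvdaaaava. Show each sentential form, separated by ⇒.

S ⇒ EME ⇒ vEME ⇒ vavaME ⇒ vavavMaE ⇒ vavavvMaaE ⇒ vavavvvMaaaE ⇒ vavavvvdaaaE ⇒ vavavvvdaaaava

S ⇒ EME   [S -> E M E]
EME ⇒ vEME   [E -> v E]
vEME ⇒ vavaME   [E -> a v a]
vavaME ⇒ vavavMaE   [M -> v M a]
vavavMaE ⇒ vavavvMaaE   [M -> v M a]
vavavvMaaE ⇒ vavavvvMaaaE   [M -> v M a]
vavavvvMaaaE ⇒ vavavvvdaaaE   [M -> d]
vavavvvdaaaE ⇒ vavavvvdaaaava   [E -> a v a]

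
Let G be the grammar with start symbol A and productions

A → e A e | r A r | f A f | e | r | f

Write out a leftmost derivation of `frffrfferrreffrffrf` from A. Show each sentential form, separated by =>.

A => fAf => frArf => frfAfrf => frffAffrf => frffrArffrf => frffrfAfrffrf => frffrffAffrffrf => frffrffeAeffrffrf => frffrfferAreffrffrf => frffrfferrreffrffrf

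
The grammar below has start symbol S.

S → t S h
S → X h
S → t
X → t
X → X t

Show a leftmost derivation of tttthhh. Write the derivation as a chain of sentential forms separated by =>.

S => tSh => ttShh => ttXhhh => ttXthhh => tttthhh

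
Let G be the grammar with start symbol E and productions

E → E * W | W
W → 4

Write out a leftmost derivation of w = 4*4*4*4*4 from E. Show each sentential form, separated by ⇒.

E ⇒ E*W   [E → E * W]
E*W ⇒ E*W*W   [E → E * W]
E*W*W ⇒ E*W*W*W   [E → E * W]
E*W*W*W ⇒ E*W*W*W*W   [E → E * W]
E*W*W*W*W ⇒ W*W*W*W*W   [E → W]
W*W*W*W*W ⇒ 4*W*W*W*W   [W → 4]
4*W*W*W*W ⇒ 4*4*W*W*W   [W → 4]
4*4*W*W*W ⇒ 4*4*4*W*W   [W → 4]
4*4*4*W*W ⇒ 4*4*4*4*W   [W → 4]
4*4*4*4*W ⇒ 4*4*4*4*4   [W → 4]

E⇒E*W⇒E*W*W⇒E*W*W*W⇒E*W*W*W*W⇒W*W*W*W*W⇒4*W*W*W*W⇒4*4*W*W*W⇒4*4*4*W*W⇒4*4*4*4*W⇒4*4*4*4*4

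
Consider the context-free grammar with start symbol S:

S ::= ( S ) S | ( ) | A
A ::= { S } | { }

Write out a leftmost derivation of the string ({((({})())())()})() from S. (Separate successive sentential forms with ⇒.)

S⇒(S)S⇒(A)S⇒({S})S⇒({(S)S})S⇒({((S)S)S})S⇒({(((S)S)S)S})S⇒({(((A)S)S)S})S⇒({((({})S)S)S})S⇒({((({})())S)S})S⇒({((({})())())S})S⇒({((({})())())()})S⇒({((({})())())()})()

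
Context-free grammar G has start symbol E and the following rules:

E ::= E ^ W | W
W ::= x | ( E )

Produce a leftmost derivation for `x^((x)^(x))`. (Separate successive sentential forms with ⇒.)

E ⇒ E^W   [E ::= E ^ W]
E^W ⇒ W^W   [E ::= W]
W^W ⇒ x^W   [W ::= x]
x^W ⇒ x^(E)   [W ::= ( E )]
x^(E) ⇒ x^(E^W)   [E ::= E ^ W]
x^(E^W) ⇒ x^(W^W)   [E ::= W]
x^(W^W) ⇒ x^((E)^W)   [W ::= ( E )]
x^((E)^W) ⇒ x^((W)^W)   [E ::= W]
x^((W)^W) ⇒ x^((x)^W)   [W ::= x]
x^((x)^W) ⇒ x^((x)^(E))   [W ::= ( E )]
x^((x)^(E)) ⇒ x^((x)^(W))   [E ::= W]
x^((x)^(W)) ⇒ x^((x)^(x))   [W ::= x]

E ⇒ E^W ⇒ W^W ⇒ x^W ⇒ x^(E) ⇒ x^(E^W) ⇒ x^(W^W) ⇒ x^((E)^W) ⇒ x^((W)^W) ⇒ x^((x)^W) ⇒ x^((x)^(E)) ⇒ x^((x)^(W)) ⇒ x^((x)^(x))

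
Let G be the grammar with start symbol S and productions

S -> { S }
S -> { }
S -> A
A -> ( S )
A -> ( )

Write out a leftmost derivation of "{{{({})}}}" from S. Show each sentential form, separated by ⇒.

S ⇒ {S}   [S -> { S }]
{S} ⇒ {{S}}   [S -> { S }]
{{S}} ⇒ {{{S}}}   [S -> { S }]
{{{S}}} ⇒ {{{A}}}   [S -> A]
{{{A}}} ⇒ {{{(S)}}}   [A -> ( S )]
{{{(S)}}} ⇒ {{{({})}}}   [S -> { }]

S ⇒ {S} ⇒ {{S}} ⇒ {{{S}}} ⇒ {{{A}}} ⇒ {{{(S)}}} ⇒ {{{({})}}}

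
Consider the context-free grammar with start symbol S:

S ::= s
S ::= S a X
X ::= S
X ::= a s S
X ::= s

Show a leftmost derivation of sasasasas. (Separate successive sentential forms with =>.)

S => SaX   [S ::= S a X]
SaX => SaXaX   [S ::= S a X]
SaXaX => SaXaXaX   [S ::= S a X]
SaXaXaX => SaXaXaXaX   [S ::= S a X]
SaXaXaXaX => saXaXaXaX   [S ::= s]
saXaXaXaX => sasaXaXaX   [X ::= s]
sasaXaXaX => sasasaXaX   [X ::= s]
sasasaXaX => sasasasaX   [X ::= s]
sasasasaX => sasasasas   [X ::= s]

S => SaX => SaXaX => SaXaXaX => SaXaXaXaX => saXaXaXaX => sasaXaXaX => sasasaXaX => sasasasaX => sasasasas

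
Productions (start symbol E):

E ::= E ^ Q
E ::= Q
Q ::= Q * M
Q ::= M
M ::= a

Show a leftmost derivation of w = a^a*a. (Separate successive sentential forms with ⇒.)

E ⇒ E^Q   [E ::= E ^ Q]
E^Q ⇒ Q^Q   [E ::= Q]
Q^Q ⇒ M^Q   [Q ::= M]
M^Q ⇒ a^Q   [M ::= a]
a^Q ⇒ a^Q*M   [Q ::= Q * M]
a^Q*M ⇒ a^M*M   [Q ::= M]
a^M*M ⇒ a^a*M   [M ::= a]
a^a*M ⇒ a^a*a   [M ::= a]

E⇒E^Q⇒Q^Q⇒M^Q⇒a^Q⇒a^Q*M⇒a^M*M⇒a^a*M⇒a^a*a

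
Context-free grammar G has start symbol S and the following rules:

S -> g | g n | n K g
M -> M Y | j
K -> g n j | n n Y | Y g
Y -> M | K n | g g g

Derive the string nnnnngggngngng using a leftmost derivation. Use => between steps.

S => nKg => nnnYg => nnnKng => nnnYgng => nnnKngng => nnnYgngng => nnnKngngng => nnnnnYngngng => nnnnngggngngng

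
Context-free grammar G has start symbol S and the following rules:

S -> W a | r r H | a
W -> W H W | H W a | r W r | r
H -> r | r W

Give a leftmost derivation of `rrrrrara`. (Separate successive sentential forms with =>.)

S => Wa => rWra => rHWara => rrWara => rrrWrara => rrrrrara

S => Wa   [S -> W a]
Wa => rWra   [W -> r W r]
rWra => rHWara   [W -> H W a]
rHWara => rrWara   [H -> r]
rrWara => rrrWrara   [W -> r W r]
rrrWrara => rrrrrara   [W -> r]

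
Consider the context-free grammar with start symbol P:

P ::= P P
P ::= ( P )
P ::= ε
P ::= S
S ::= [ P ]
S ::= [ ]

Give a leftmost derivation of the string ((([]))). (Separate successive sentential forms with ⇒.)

P⇒PP⇒PPP⇒(P)PP⇒((P))PP⇒((PP))PP⇒(((P)P))PP⇒(((PP)P))PP⇒(((SP)P))PP⇒((([P]P)P))PP⇒((([]P)P))PP⇒((([])P))PP⇒((([])))PP⇒((([])))P⇒((([])))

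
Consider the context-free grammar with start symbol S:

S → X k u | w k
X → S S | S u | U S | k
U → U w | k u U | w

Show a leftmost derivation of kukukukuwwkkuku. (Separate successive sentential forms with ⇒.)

S⇒Xku⇒USku⇒kuUSku⇒kuUwSku⇒kukuUwSku⇒kukukuUwSku⇒kukukukuUwSku⇒kukukukuwwSku⇒kukukukuwwXkuku⇒kukukukuwwkkuku

S ⇒ Xku   [S → X k u]
Xku ⇒ USku   [X → U S]
USku ⇒ kuUSku   [U → k u U]
kuUSku ⇒ kuUwSku   [U → U w]
kuUwSku ⇒ kukuUwSku   [U → k u U]
kukuUwSku ⇒ kukukuUwSku   [U → k u U]
kukukuUwSku ⇒ kukukukuUwSku   [U → k u U]
kukukukuUwSku ⇒ kukukukuwwSku   [U → w]
kukukukuwwSku ⇒ kukukukuwwXkuku   [S → X k u]
kukukukuwwXkuku ⇒ kukukukuwwkkuku   [X → k]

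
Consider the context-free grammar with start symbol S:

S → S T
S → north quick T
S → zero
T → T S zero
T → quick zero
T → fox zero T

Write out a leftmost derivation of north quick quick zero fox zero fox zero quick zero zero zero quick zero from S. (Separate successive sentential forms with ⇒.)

S ⇒ S T ⇒ S T T ⇒ north quick T T T ⇒ north quick quick zero T T ⇒ north quick quick zero T S zero T ⇒ north quick quick zero fox zero T S zero T ⇒ north quick quick zero fox zero fox zero T S zero T ⇒ north quick quick zero fox zero fox zero quick zero S zero T ⇒ north quick quick zero fox zero fox zero quick zero zero zero T ⇒ north quick quick zero fox zero fox zero quick zero zero zero quick zero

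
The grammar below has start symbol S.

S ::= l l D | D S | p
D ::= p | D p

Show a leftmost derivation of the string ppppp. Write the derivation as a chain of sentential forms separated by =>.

S => DS   [S ::= D S]
DS => DpS   [D ::= D p]
DpS => DppS   [D ::= D p]
DppS => pppS   [D ::= p]
pppS => pppDS   [S ::= D S]
pppDS => ppppS   [D ::= p]
ppppS => ppppp   [S ::= p]

S=>DS=>DpS=>DppS=>pppS=>pppDS=>ppppS=>ppppp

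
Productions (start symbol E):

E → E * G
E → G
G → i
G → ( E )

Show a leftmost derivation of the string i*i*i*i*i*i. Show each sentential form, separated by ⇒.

E ⇒ E*G   [E → E * G]
E*G ⇒ E*G*G   [E → E * G]
E*G*G ⇒ E*G*G*G   [E → E * G]
E*G*G*G ⇒ E*G*G*G*G   [E → E * G]
E*G*G*G*G ⇒ E*G*G*G*G*G   [E → E * G]
E*G*G*G*G*G ⇒ G*G*G*G*G*G   [E → G]
G*G*G*G*G*G ⇒ i*G*G*G*G*G   [G → i]
i*G*G*G*G*G ⇒ i*i*G*G*G*G   [G → i]
i*i*G*G*G*G ⇒ i*i*i*G*G*G   [G → i]
i*i*i*G*G*G ⇒ i*i*i*i*G*G   [G → i]
i*i*i*i*G*G ⇒ i*i*i*i*i*G   [G → i]
i*i*i*i*i*G ⇒ i*i*i*i*i*i   [G → i]

E ⇒ E*G ⇒ E*G*G ⇒ E*G*G*G ⇒ E*G*G*G*G ⇒ E*G*G*G*G*G ⇒ G*G*G*G*G*G ⇒ i*G*G*G*G*G ⇒ i*i*G*G*G*G ⇒ i*i*i*G*G*G ⇒ i*i*i*i*G*G ⇒ i*i*i*i*i*G ⇒ i*i*i*i*i*i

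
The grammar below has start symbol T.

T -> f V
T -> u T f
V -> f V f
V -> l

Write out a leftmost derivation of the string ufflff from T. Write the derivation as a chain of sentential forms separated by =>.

T => uTf   [T -> u T f]
uTf => ufVf   [T -> f V]
ufVf => uffVff   [V -> f V f]
uffVff => ufflff   [V -> l]

T=>uTf=>ufVf=>uffVff=>ufflff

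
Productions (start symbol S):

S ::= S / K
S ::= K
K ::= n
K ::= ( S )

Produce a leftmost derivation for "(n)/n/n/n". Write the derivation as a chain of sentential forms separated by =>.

S => S/K => S/K/K => S/K/K/K => K/K/K/K => (S)/K/K/K => (K)/K/K/K => (n)/K/K/K => (n)/n/K/K => (n)/n/n/K => (n)/n/n/n

S => S/K   [S ::= S / K]
S/K => S/K/K   [S ::= S / K]
S/K/K => S/K/K/K   [S ::= S / K]
S/K/K/K => K/K/K/K   [S ::= K]
K/K/K/K => (S)/K/K/K   [K ::= ( S )]
(S)/K/K/K => (K)/K/K/K   [S ::= K]
(K)/K/K/K => (n)/K/K/K   [K ::= n]
(n)/K/K/K => (n)/n/K/K   [K ::= n]
(n)/n/K/K => (n)/n/n/K   [K ::= n]
(n)/n/n/K => (n)/n/n/n   [K ::= n]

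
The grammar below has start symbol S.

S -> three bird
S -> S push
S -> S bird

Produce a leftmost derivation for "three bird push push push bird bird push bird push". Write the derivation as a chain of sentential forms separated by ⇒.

S ⇒ S push ⇒ S bird push ⇒ S push bird push ⇒ S bird push bird push ⇒ S bird bird push bird push ⇒ S push bird bird push bird push ⇒ S push push bird bird push bird push ⇒ S push push push bird bird push bird push ⇒ three bird push push push bird bird push bird push

S ⇒ S push   [S -> S push]
S push ⇒ S bird push   [S -> S bird]
S bird push ⇒ S push bird push   [S -> S push]
S push bird push ⇒ S bird push bird push   [S -> S bird]
S bird push bird push ⇒ S bird bird push bird push   [S -> S bird]
S bird bird push bird push ⇒ S push bird bird push bird push   [S -> S push]
S push bird bird push bird push ⇒ S push push bird bird push bird push   [S -> S push]
S push push bird bird push bird push ⇒ S push push push bird bird push bird push   [S -> S push]
S push push push bird bird push bird push ⇒ three bird push push push bird bird push bird push   [S -> three bird]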